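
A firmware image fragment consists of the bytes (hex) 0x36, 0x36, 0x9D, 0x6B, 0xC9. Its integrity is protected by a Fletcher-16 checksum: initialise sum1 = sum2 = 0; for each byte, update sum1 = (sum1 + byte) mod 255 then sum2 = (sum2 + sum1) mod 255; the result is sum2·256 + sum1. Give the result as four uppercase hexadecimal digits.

Running sums (mod 255):
  after byte 0 (0x36): sum1=54, sum2=54
  after byte 1 (0x36): sum1=108, sum2=162
  after byte 2 (0x9D): sum1=10, sum2=172
  after byte 3 (0x6B): sum1=117, sum2=34
  after byte 4 (0xC9): sum1=63, sum2=97
Checksum = sum2·256 + sum1 = 97·256 + 63 = 24895 = 0x613F.

613F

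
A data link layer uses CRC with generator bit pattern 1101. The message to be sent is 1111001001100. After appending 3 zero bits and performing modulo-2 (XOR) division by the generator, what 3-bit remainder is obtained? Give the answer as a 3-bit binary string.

111

Append 3 zeros: 1111001001100000. Divide by 1101 (XOR where the leading bit is 1):
  pos 0: 1111 XOR 1101 = 0010
  pos 2: 1000 XOR 1101 = 0101
  pos 3: 1011 XOR 1101 = 0110
  pos 4: 1100 XOR 1101 = 0001
  pos 7: 1011 XOR 1101 = 0110
  pos 8: 1100 XOR 1101 = 0001
  pos 11: 1000 XOR 1101 = 0101
  pos 12: 1010 XOR 1101 = 0111
Remainder (last 3 bits) = 111. This is the CRC / FCS.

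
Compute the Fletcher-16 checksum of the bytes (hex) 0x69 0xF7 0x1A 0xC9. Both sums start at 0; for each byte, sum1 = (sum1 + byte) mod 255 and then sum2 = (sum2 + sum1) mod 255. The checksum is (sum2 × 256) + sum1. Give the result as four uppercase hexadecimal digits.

Running sums (mod 255):
  after byte 0 (0x69): sum1=105, sum2=105
  after byte 1 (0xF7): sum1=97, sum2=202
  after byte 2 (0x1A): sum1=123, sum2=70
  after byte 3 (0xC9): sum1=69, sum2=139
Checksum = sum2·256 + sum1 = 139·256 + 69 = 35653 = 0x8B45.

8B45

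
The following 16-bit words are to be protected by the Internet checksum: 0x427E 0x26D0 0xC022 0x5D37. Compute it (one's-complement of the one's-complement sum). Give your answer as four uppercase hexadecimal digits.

7957

One's-complement addition (fold any carry out of bit 15 back into bit 0):
  0x427E + 0x26D0 = 0x0694E
  0x694E + 0xC022 = 0x12970 → wrap carry → 0x2971
  0x2971 + 0x5D37 = 0x086A8
One's-complement sum = 0x86A8.
Checksum = ~0x86A8 & 0xFFFF = 0x7957.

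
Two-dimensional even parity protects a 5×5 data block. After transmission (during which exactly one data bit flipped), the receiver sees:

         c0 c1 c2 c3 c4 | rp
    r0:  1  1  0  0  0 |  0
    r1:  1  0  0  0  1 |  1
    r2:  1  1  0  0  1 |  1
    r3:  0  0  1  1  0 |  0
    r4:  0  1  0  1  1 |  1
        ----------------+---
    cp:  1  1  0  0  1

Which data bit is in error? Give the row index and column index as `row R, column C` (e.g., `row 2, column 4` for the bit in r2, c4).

Recompute each row's even parity and compare to rp:
  r0: data parity 0, sent rp 0 → ok
  r1: data parity 0, sent rp 1 → mismatch
  r2: data parity 1, sent rp 1 → ok
  r3: data parity 0, sent rp 0 → ok
  r4: data parity 1, sent rp 1 → ok
Recompute each column's even parity and compare to cp:
  c0: data parity 1, sent cp 1 → ok
  c1: data parity 1, sent cp 1 → ok
  c2: data parity 1, sent cp 0 → mismatch
  c3: data parity 0, sent cp 0 → ok
  c4: data parity 1, sent cp 1 → ok
Exactly one row (r1) and one column (c2) fail → the flipped bit is at their intersection.

row 1, column 2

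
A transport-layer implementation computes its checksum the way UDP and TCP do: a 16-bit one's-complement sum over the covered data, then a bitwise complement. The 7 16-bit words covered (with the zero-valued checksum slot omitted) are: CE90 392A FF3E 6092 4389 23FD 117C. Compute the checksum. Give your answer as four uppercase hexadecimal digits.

1F71

One's-complement addition (fold any carry out of bit 15 back into bit 0):
  0xCE90 + 0x392A = 0x107BA → wrap carry → 0x07BB
  0x07BB + 0xFF3E = 0x106F9 → wrap carry → 0x06FA
  0x06FA + 0x6092 = 0x0678C
  0x678C + 0x4389 = 0x0AB15
  0xAB15 + 0x23FD = 0x0CF12
  0xCF12 + 0x117C = 0x0E08E
One's-complement sum = 0xE08E.
Checksum = ~0xE08E & 0xFFFF = 0x1F71.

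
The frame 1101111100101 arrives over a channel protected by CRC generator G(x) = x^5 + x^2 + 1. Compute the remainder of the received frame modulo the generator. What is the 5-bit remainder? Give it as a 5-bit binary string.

00000

Modulo-2 division of 1101111100101 by 100101:
  pos 0: 110111 XOR 100101 = 010010
  pos 1: 100101 XOR 100101 = 000000
  pos 7: 100101 XOR 100101 = 000000
Remainder = 00000 (zero — the frame passes the CRC check).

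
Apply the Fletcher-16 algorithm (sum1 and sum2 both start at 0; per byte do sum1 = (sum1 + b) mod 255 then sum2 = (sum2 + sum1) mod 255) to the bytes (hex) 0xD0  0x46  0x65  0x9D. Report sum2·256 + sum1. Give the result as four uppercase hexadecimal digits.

Running sums (mod 255):
  after byte 0 (0xD0): sum1=208, sum2=208
  after byte 1 (0x46): sum1=23, sum2=231
  after byte 2 (0x65): sum1=124, sum2=100
  after byte 3 (0x9D): sum1=26, sum2=126
Checksum = sum2·256 + sum1 = 126·256 + 26 = 32282 = 0x7E1A.

7E1A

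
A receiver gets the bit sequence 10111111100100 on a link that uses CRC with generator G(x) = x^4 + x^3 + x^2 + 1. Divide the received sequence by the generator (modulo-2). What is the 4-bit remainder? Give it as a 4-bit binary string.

Modulo-2 division of 10111111100100 by 11101:
  pos 0: 10111 XOR 11101 = 01010
  pos 1: 10101 XOR 11101 = 01000
  pos 2: 10001 XOR 11101 = 01100
  pos 3: 11001 XOR 11101 = 00100
  pos 5: 10010 XOR 11101 = 01111
  pos 6: 11110 XOR 11101 = 00011
  pos 9: 11100 XOR 11101 = 00001
Remainder = 0001 (nonzero — an error is detected).

0001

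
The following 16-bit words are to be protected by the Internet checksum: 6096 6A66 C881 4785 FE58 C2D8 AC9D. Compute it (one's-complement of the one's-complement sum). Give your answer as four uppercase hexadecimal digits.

One's-complement addition (fold any carry out of bit 15 back into bit 0):
  0x6096 + 0x6A66 = 0x0CAFC
  0xCAFC + 0xC881 = 0x1937D → wrap carry → 0x937E
  0x937E + 0x4785 = 0x0DB03
  0xDB03 + 0xFE58 = 0x1D95B → wrap carry → 0xD95C
  0xD95C + 0xC2D8 = 0x19C34 → wrap carry → 0x9C35
  0x9C35 + 0xAC9D = 0x148D2 → wrap carry → 0x48D3
One's-complement sum = 0x48D3.
Checksum = ~0x48D3 & 0xFFFF = 0xB72C.

B72C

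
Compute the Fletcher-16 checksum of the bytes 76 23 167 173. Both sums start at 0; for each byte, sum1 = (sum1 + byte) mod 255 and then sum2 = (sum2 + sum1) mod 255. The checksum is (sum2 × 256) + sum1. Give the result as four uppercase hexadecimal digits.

Running sums (mod 255):
  after byte 0 (76): sum1=76, sum2=76
  after byte 1 (23): sum1=99, sum2=175
  after byte 2 (167): sum1=11, sum2=186
  after byte 3 (173): sum1=184, sum2=115
Checksum = sum2·256 + sum1 = 115·256 + 184 = 29624 = 0x73B8.

73B8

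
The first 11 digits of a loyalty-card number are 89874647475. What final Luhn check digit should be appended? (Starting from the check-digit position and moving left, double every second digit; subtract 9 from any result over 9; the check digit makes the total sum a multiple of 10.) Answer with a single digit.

Partial digits right→left: 5 7 4 7 4 6 4 7 8 9 8
Double every second digit counting from the check-digit position (so the 1st, 3rd, 5th, ... of the partial from the right).
  doubled (with −9 where >9): 1 8 8 8 7 7 → sum 39
  kept as-is: 7 7 6 7 9 → sum 36
Total = 39 + 36 = 75.
Check digit = (10 − (75 mod 10)) mod 10 = 5.

5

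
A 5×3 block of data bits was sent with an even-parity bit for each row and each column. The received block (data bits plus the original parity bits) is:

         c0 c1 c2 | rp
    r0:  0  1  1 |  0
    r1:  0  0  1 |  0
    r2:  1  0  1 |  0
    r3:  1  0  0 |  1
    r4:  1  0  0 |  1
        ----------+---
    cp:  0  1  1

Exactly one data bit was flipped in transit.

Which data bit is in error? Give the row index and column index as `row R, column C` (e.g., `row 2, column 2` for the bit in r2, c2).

row 1, column 0

Recompute each row's even parity and compare to rp:
  r0: data parity 0, sent rp 0 → ok
  r1: data parity 1, sent rp 0 → mismatch
  r2: data parity 0, sent rp 0 → ok
  r3: data parity 1, sent rp 1 → ok
  r4: data parity 1, sent rp 1 → ok
Recompute each column's even parity and compare to cp:
  c0: data parity 1, sent cp 0 → mismatch
  c1: data parity 1, sent cp 1 → ok
  c2: data parity 1, sent cp 1 → ok
Exactly one row (r1) and one column (c0) fail → the flipped bit is at their intersection.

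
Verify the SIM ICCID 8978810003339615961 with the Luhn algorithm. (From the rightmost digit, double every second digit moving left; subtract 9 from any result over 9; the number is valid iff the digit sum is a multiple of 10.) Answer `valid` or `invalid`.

From the right, keep odd positions and double even positions (subtract 9 from any doubled value over 9):
  doubled (positions 2,4,...): 3 1 3 6 6 0 2 7 9 → sum 37
  kept (positions 1,3,...): 1 9 1 9 3 0 0 8 7 8 → sum 46
Total = 83.
83 mod 10 = 3, so the number is invalid.

invalid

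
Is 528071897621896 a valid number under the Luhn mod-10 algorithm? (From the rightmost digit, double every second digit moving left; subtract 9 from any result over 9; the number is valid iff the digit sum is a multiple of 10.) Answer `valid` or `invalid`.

From the right, keep odd positions and double even positions (subtract 9 from any doubled value over 9):
  doubled (positions 2,4,...): 9 2 3 9 2 0 4 → sum 29
  kept (positions 1,3,...): 6 8 2 7 8 7 8 5 → sum 51
Total = 80.
80 mod 10 = 0, so the number is valid.

valid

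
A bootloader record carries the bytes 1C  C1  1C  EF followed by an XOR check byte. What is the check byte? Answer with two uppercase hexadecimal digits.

XOR the bytes together:
  start with 0x1C
  0x1C ⊕ 0xC1 = 0xDD
  0xDD ⊕ 0x1C = 0xC1
  0xC1 ⊕ 0xEF = 0x2E

2E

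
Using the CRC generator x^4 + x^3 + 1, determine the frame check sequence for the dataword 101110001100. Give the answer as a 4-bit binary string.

0001

Append 4 zeros: 1011100011000000. Divide by 11001 (XOR where the leading bit is 1):
  pos 0: 10111 XOR 11001 = 01110
  pos 1: 11100 XOR 11001 = 00101
  pos 3: 10100 XOR 11001 = 01101
  pos 4: 11011 XOR 11001 = 00010
  pos 7: 10100 XOR 11001 = 01101
  pos 8: 11010 XOR 11001 = 00011
  pos 11: 11000 XOR 11001 = 00001
Remainder (last 4 bits) = 0001. This is the CRC / FCS.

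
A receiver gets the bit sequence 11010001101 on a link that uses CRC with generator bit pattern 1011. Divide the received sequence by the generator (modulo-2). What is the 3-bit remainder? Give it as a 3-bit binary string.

000

Modulo-2 division of 11010001101 by 1011:
  pos 0: 1101 XOR 1011 = 0110
  pos 1: 1100 XOR 1011 = 0111
  pos 2: 1110 XOR 1011 = 0101
  pos 3: 1010 XOR 1011 = 0001
  pos 6: 1110 XOR 1011 = 0101
  pos 7: 1011 XOR 1011 = 0000
Remainder = 000 (zero — the frame passes the CRC check).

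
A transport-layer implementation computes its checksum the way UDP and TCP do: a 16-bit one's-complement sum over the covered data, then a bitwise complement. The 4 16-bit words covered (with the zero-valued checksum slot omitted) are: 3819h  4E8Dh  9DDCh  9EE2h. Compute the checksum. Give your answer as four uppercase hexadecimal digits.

3C9A

One's-complement addition (fold any carry out of bit 15 back into bit 0):
  0x3819 + 0x4E8D = 0x086A6
  0x86A6 + 0x9DDC = 0x12482 → wrap carry → 0x2483
  0x2483 + 0x9EE2 = 0x0C365
One's-complement sum = 0xC365.
Checksum = ~0xC365 & 0xFFFF = 0x3C9A.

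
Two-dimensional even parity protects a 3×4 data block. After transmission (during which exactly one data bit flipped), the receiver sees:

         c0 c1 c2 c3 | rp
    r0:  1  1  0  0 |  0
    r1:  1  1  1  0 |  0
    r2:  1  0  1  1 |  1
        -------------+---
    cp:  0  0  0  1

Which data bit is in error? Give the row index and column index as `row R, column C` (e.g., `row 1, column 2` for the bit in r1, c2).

row 1, column 0

Recompute each row's even parity and compare to rp:
  r0: data parity 0, sent rp 0 → ok
  r1: data parity 1, sent rp 0 → mismatch
  r2: data parity 1, sent rp 1 → ok
Recompute each column's even parity and compare to cp:
  c0: data parity 1, sent cp 0 → mismatch
  c1: data parity 0, sent cp 0 → ok
  c2: data parity 0, sent cp 0 → ok
  c3: data parity 1, sent cp 1 → ok
Exactly one row (r1) and one column (c0) fail → the flipped bit is at their intersection.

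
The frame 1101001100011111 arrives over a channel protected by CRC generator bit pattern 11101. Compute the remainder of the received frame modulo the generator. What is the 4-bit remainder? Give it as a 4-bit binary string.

0000

Modulo-2 division of 1101001100011111 by 11101:
  pos 0: 11010 XOR 11101 = 00111
  pos 2: 11101 XOR 11101 = 00000
  pos 7: 10001 XOR 11101 = 01100
  pos 8: 11001 XOR 11101 = 00100
  pos 10: 10011 XOR 11101 = 01110
  pos 11: 11101 XOR 11101 = 00000
Remainder = 0000 (zero — the frame passes the CRC check).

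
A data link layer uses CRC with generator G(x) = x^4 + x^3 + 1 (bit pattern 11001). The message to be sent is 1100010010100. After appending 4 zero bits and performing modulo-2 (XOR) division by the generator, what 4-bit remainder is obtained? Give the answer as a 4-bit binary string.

1111

Append 4 zeros: 11000100101000000. Divide by 11001 (XOR where the leading bit is 1):
  pos 0: 11000 XOR 11001 = 00001
  pos 4: 11001 XOR 11001 = 00000
  pos 10: 10000 XOR 11001 = 01001
  pos 11: 10010 XOR 11001 = 01011
  pos 12: 10110 XOR 11001 = 01111
Remainder (last 4 bits) = 1111. This is the CRC / FCS.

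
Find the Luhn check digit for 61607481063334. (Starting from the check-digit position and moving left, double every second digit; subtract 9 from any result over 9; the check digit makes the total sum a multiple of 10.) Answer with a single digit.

Partial digits right→left: 4 3 3 3 6 0 1 8 4 7 0 6 1 6
Double every second digit counting from the check-digit position (so the 1st, 3rd, 5th, ... of the partial from the right).
  doubled (with −9 where >9): 8 6 3 2 8 0 2 → sum 29
  kept as-is: 3 3 0 8 7 6 6 → sum 33
Total = 29 + 33 = 62.
Check digit = (10 − (62 mod 10)) mod 10 = 8.

8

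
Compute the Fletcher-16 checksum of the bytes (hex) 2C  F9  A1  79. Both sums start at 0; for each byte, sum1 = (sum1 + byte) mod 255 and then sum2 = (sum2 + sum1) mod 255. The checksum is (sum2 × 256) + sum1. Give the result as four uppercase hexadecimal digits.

Running sums (mod 255):
  after byte 0 (2C): sum1=44, sum2=44
  after byte 1 (F9): sum1=38, sum2=82
  after byte 2 (A1): sum1=199, sum2=26
  after byte 3 (79): sum1=65, sum2=91
Checksum = sum2·256 + sum1 = 91·256 + 65 = 23361 = 0x5B41.

5B41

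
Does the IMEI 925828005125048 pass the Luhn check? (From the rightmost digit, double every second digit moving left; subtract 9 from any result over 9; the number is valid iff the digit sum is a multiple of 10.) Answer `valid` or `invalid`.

valid

From the right, keep odd positions and double even positions (subtract 9 from any doubled value over 9):
  doubled (positions 2,4,...): 8 1 2 0 7 7 4 → sum 29
  kept (positions 1,3,...): 8 0 2 5 0 2 5 9 → sum 31
Total = 60.
60 mod 10 = 0, so the number is valid.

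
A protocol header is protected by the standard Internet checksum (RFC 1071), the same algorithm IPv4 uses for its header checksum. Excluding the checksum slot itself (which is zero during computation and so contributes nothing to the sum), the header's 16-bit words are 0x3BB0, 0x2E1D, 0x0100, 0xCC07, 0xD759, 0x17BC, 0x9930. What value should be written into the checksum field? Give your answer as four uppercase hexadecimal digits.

40E4

One's-complement addition (fold any carry out of bit 15 back into bit 0):
  0x3BB0 + 0x2E1D = 0x069CD
  0x69CD + 0x0100 = 0x06ACD
  0x6ACD + 0xCC07 = 0x136D4 → wrap carry → 0x36D5
  0x36D5 + 0xD759 = 0x10E2E → wrap carry → 0x0E2F
  0x0E2F + 0x17BC = 0x025EB
  0x25EB + 0x9930 = 0x0BF1B
One's-complement sum = 0xBF1B.
Checksum = ~0xBF1B & 0xFFFF = 0x40E4.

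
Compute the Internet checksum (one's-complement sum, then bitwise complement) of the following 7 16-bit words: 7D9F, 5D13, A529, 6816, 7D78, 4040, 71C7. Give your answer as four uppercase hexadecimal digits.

E88C

One's-complement addition (fold any carry out of bit 15 back into bit 0):
  0x7D9F + 0x5D13 = 0x0DAB2
  0xDAB2 + 0xA529 = 0x17FDB → wrap carry → 0x7FDC
  0x7FDC + 0x6816 = 0x0E7F2
  0xE7F2 + 0x7D78 = 0x1656A → wrap carry → 0x656B
  0x656B + 0x4040 = 0x0A5AB
  0xA5AB + 0x71C7 = 0x11772 → wrap carry → 0x1773
One's-complement sum = 0x1773.
Checksum = ~0x1773 & 0xFFFF = 0xE88C.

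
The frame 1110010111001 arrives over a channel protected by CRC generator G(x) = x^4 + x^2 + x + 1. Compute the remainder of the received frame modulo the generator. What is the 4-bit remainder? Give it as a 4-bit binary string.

0000

Modulo-2 division of 1110010111001 by 10111:
  pos 0: 11100 XOR 10111 = 01011
  pos 1: 10111 XOR 10111 = 00000
  pos 7: 11100 XOR 10111 = 01011
  pos 8: 10111 XOR 10111 = 00000
Remainder = 0000 (zero — the frame passes the CRC check).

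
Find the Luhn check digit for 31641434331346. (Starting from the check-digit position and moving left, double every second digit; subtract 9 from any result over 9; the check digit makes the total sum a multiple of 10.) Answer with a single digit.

8

Partial digits right→left: 6 4 3 1 3 3 4 3 4 1 4 6 1 3
Double every second digit counting from the check-digit position (so the 1st, 3rd, 5th, ... of the partial from the right).
  doubled (with −9 where >9): 3 6 6 8 8 8 2 → sum 41
  kept as-is: 4 1 3 3 1 6 3 → sum 21
Total = 41 + 21 = 62.
Check digit = (10 − (62 mod 10)) mod 10 = 8.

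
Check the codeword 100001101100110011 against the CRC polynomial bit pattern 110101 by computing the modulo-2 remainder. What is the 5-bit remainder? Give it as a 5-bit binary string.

Modulo-2 division of 100001101100110011 by 110101:
  pos 0: 100001 XOR 110101 = 010100
  pos 1: 101001 XOR 110101 = 011100
  pos 2: 111000 XOR 110101 = 001101
  pos 4: 110111 XOR 110101 = 000010
  pos 8: 100011 XOR 110101 = 010110
  pos 9: 101100 XOR 110101 = 011001
  pos 10: 110010 XOR 110101 = 000111
Remainder = 11111 (nonzero — an error is detected).

11111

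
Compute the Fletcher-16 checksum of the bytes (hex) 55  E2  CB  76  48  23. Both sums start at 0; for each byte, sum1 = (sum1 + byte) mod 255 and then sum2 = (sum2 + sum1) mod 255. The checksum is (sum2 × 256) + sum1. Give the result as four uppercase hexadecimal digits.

Running sums (mod 255):
  after byte 0 (55): sum1=85, sum2=85
  after byte 1 (E2): sum1=56, sum2=141
  after byte 2 (CB): sum1=4, sum2=145
  after byte 3 (76): sum1=122, sum2=12
  after byte 4 (48): sum1=194, sum2=206
  after byte 5 (23): sum1=229, sum2=180
Checksum = sum2·256 + sum1 = 180·256 + 229 = 46309 = 0xB4E5.

B4E5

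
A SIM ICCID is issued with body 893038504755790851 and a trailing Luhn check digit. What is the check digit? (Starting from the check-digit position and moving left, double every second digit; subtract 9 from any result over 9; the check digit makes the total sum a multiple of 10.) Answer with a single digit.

0

Partial digits right→left: 1 5 8 0 9 7 5 5 7 4 0 5 8 3 0 3 9 8
Double every second digit counting from the check-digit position (so the 1st, 3rd, 5th, ... of the partial from the right).
  doubled (with −9 where >9): 2 7 9 1 5 0 7 0 9 → sum 40
  kept as-is: 5 0 7 5 4 5 3 3 8 → sum 40
Total = 40 + 40 = 80.
Check digit = (10 − (80 mod 10)) mod 10 = 0.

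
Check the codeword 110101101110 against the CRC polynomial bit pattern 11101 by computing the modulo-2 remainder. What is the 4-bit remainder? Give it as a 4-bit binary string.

0000

Modulo-2 division of 110101101110 by 11101:
  pos 0: 11010 XOR 11101 = 00111
  pos 2: 11111 XOR 11101 = 00010
  pos 5: 10011 XOR 11101 = 01110
  pos 6: 11101 XOR 11101 = 00000
Remainder = 0000 (zero — the frame passes the CRC check).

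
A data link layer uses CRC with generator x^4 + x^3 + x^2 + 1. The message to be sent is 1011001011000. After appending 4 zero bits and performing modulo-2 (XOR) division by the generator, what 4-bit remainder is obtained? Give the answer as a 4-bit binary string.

0000

Append 4 zeros: 10110010110000000. Divide by 11101 (XOR where the leading bit is 1):
  pos 0: 10110 XOR 11101 = 01011
  pos 1: 10110 XOR 11101 = 01011
  pos 2: 10111 XOR 11101 = 01010
  pos 3: 10100 XOR 11101 = 01001
  pos 4: 10011 XOR 11101 = 01110
  pos 5: 11101 XOR 11101 = 00000
Remainder (last 4 bits) = 0000. This is the CRC / FCS.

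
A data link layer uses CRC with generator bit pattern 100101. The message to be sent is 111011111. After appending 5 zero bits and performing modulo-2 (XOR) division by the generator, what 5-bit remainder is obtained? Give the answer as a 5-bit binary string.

Append 5 zeros: 11101111100000. Divide by 100101 (XOR where the leading bit is 1):
  pos 0: 111011 XOR 100101 = 011110
  pos 1: 111101 XOR 100101 = 011000
  pos 2: 110001 XOR 100101 = 010100
  pos 3: 101001 XOR 100101 = 001100
  pos 5: 110000 XOR 100101 = 010101
  pos 6: 101010 XOR 100101 = 001111
  pos 8: 111100 XOR 100101 = 011001
Remainder (last 5 bits) = 11001. This is the CRC / FCS.

11001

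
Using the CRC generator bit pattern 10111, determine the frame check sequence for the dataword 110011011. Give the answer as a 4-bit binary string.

0011

Append 4 zeros: 1100110110000. Divide by 10111 (XOR where the leading bit is 1):
  pos 0: 11001 XOR 10111 = 01110
  pos 1: 11101 XOR 10111 = 01010
  pos 2: 10100 XOR 10111 = 00011
  pos 5: 11110 XOR 10111 = 01001
  pos 6: 10010 XOR 10111 = 00101
  pos 8: 10100 XOR 10111 = 00011
Remainder (last 4 bits) = 0011. This is the CRC / FCS.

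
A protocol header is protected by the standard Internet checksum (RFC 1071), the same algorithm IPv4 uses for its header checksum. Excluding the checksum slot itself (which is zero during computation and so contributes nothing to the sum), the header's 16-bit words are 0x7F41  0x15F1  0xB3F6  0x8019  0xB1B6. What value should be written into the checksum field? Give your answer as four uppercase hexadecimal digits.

One's-complement addition (fold any carry out of bit 15 back into bit 0):
  0x7F41 + 0x15F1 = 0x09532
  0x9532 + 0xB3F6 = 0x14928 → wrap carry → 0x4929
  0x4929 + 0x8019 = 0x0C942
  0xC942 + 0xB1B6 = 0x17AF8 → wrap carry → 0x7AF9
One's-complement sum = 0x7AF9.
Checksum = ~0x7AF9 & 0xFFFF = 0x8506.

8506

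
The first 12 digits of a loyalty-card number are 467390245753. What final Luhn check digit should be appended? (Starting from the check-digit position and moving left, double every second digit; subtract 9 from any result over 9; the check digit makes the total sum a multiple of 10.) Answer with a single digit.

Partial digits right→left: 3 5 7 5 4 2 0 9 3 7 6 4
Double every second digit counting from the check-digit position (so the 1st, 3rd, 5th, ... of the partial from the right).
  doubled (with −9 where >9): 6 5 8 0 6 3 → sum 28
  kept as-is: 5 5 2 9 7 4 → sum 32
Total = 28 + 32 = 60.
Check digit = (10 − (60 mod 10)) mod 10 = 0.

0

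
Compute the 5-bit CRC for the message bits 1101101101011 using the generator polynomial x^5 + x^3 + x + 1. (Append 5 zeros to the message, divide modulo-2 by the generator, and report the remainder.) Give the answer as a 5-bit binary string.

Append 5 zeros: 110110110101100000. Divide by 101011 (XOR where the leading bit is 1):
  pos 0: 110110 XOR 101011 = 011101
  pos 1: 111011 XOR 101011 = 010000
  pos 2: 100001 XOR 101011 = 001010
  pos 4: 101001 XOR 101011 = 000010
  pos 8: 100110 XOR 101011 = 001101
  pos 10: 110100 XOR 101011 = 011111
  pos 11: 111110 XOR 101011 = 010101
  pos 12: 101010 XOR 101011 = 000001
Remainder (last 5 bits) = 00001. This is the CRC / FCS.

00001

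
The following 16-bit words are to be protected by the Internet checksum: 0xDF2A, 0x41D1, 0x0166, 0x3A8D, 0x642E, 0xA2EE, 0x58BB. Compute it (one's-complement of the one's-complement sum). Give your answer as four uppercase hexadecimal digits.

4338

One's-complement addition (fold any carry out of bit 15 back into bit 0):
  0xDF2A + 0x41D1 = 0x120FB → wrap carry → 0x20FC
  0x20FC + 0x0166 = 0x02262
  0x2262 + 0x3A8D = 0x05CEF
  0x5CEF + 0x642E = 0x0C11D
  0xC11D + 0xA2EE = 0x1640B → wrap carry → 0x640C
  0x640C + 0x58BB = 0x0BCC7
One's-complement sum = 0xBCC7.
Checksum = ~0xBCC7 & 0xFFFF = 0x4338.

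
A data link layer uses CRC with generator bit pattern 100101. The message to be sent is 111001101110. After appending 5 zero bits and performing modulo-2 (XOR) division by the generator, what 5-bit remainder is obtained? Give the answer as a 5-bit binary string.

Append 5 zeros: 11100110111000000. Divide by 100101 (XOR where the leading bit is 1):
  pos 0: 111001 XOR 100101 = 011100
  pos 1: 111001 XOR 100101 = 011100
  pos 2: 111000 XOR 100101 = 011101
  pos 3: 111011 XOR 100101 = 011110
  pos 4: 111101 XOR 100101 = 011000
  pos 5: 110001 XOR 100101 = 010100
  pos 6: 101000 XOR 100101 = 001101
  pos 8: 110100 XOR 100101 = 010001
  pos 9: 100010 XOR 100101 = 000111
Remainder (last 5 bits) = 11100. This is the CRC / FCS.

11100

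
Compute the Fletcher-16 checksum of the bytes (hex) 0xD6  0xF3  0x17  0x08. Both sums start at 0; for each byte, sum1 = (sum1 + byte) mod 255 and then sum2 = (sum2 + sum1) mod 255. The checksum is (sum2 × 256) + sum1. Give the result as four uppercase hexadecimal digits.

Running sums (mod 255):
  after byte 0 (0xD6): sum1=214, sum2=214
  after byte 1 (0xF3): sum1=202, sum2=161
  after byte 2 (0x17): sum1=225, sum2=131
  after byte 3 (0x08): sum1=233, sum2=109
Checksum = sum2·256 + sum1 = 109·256 + 233 = 28137 = 0x6DE9.

6DE9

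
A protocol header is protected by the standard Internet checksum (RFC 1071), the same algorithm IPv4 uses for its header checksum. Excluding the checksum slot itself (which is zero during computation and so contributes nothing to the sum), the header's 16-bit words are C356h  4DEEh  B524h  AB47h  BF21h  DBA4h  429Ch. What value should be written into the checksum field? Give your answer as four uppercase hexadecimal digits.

B0EB

One's-complement addition (fold any carry out of bit 15 back into bit 0):
  0xC356 + 0x4DEE = 0x11144 → wrap carry → 0x1145
  0x1145 + 0xB524 = 0x0C669
  0xC669 + 0xAB47 = 0x171B0 → wrap carry → 0x71B1
  0x71B1 + 0xBF21 = 0x130D2 → wrap carry → 0x30D3
  0x30D3 + 0xDBA4 = 0x10C77 → wrap carry → 0x0C78
  0x0C78 + 0x429C = 0x04F14
One's-complement sum = 0x4F14.
Checksum = ~0x4F14 & 0xFFFF = 0xB0EB.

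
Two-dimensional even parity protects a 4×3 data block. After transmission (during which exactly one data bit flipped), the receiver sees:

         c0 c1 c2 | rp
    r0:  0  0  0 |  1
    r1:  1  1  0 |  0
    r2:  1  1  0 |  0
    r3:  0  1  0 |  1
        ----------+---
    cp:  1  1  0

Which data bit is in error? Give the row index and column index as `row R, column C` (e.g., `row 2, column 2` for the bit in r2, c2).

Recompute each row's even parity and compare to rp:
  r0: data parity 0, sent rp 1 → mismatch
  r1: data parity 0, sent rp 0 → ok
  r2: data parity 0, sent rp 0 → ok
  r3: data parity 1, sent rp 1 → ok
Recompute each column's even parity and compare to cp:
  c0: data parity 0, sent cp 1 → mismatch
  c1: data parity 1, sent cp 1 → ok
  c2: data parity 0, sent cp 0 → ok
Exactly one row (r0) and one column (c0) fail → the flipped bit is at their intersection.

row 0, column 0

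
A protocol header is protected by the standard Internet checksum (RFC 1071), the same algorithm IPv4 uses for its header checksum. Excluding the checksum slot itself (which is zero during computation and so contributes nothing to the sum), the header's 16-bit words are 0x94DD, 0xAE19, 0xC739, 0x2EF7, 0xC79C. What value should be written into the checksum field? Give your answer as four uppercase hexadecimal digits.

FF3A

One's-complement addition (fold any carry out of bit 15 back into bit 0):
  0x94DD + 0xAE19 = 0x142F6 → wrap carry → 0x42F7
  0x42F7 + 0xC739 = 0x10A30 → wrap carry → 0x0A31
  0x0A31 + 0x2EF7 = 0x03928
  0x3928 + 0xC79C = 0x100C4 → wrap carry → 0x00C5
One's-complement sum = 0x00C5.
Checksum = ~0x00C5 & 0xFFFF = 0xFF3A.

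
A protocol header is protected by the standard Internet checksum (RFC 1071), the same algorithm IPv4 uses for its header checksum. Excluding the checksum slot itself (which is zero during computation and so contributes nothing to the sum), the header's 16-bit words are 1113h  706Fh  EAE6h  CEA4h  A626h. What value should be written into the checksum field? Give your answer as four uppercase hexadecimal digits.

One's-complement addition (fold any carry out of bit 15 back into bit 0):
  0x1113 + 0x706F = 0x08182
  0x8182 + 0xEAE6 = 0x16C68 → wrap carry → 0x6C69
  0x6C69 + 0xCEA4 = 0x13B0D → wrap carry → 0x3B0E
  0x3B0E + 0xA626 = 0x0E134
One's-complement sum = 0xE134.
Checksum = ~0xE134 & 0xFFFF = 0x1ECB.

1ECB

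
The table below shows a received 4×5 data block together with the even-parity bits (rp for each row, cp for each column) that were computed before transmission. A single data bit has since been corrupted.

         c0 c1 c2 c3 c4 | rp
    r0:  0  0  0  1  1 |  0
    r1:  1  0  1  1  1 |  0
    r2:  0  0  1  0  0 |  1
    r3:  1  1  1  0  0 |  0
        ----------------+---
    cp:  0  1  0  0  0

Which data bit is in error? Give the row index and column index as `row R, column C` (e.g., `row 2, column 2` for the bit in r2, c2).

Recompute each row's even parity and compare to rp:
  r0: data parity 0, sent rp 0 → ok
  r1: data parity 0, sent rp 0 → ok
  r2: data parity 1, sent rp 1 → ok
  r3: data parity 1, sent rp 0 → mismatch
Recompute each column's even parity and compare to cp:
  c0: data parity 0, sent cp 0 → ok
  c1: data parity 1, sent cp 1 → ok
  c2: data parity 1, sent cp 0 → mismatch
  c3: data parity 0, sent cp 0 → ok
  c4: data parity 0, sent cp 0 → ok
Exactly one row (r3) and one column (c2) fail → the flipped bit is at their intersection.

row 3, column 2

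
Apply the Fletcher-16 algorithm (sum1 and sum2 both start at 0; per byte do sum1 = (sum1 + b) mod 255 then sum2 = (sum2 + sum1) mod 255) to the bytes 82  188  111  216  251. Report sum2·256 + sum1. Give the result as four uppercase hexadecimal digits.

Running sums (mod 255):
  after byte 0 (82): sum1=82, sum2=82
  after byte 1 (188): sum1=15, sum2=97
  after byte 2 (111): sum1=126, sum2=223
  after byte 3 (216): sum1=87, sum2=55
  after byte 4 (251): sum1=83, sum2=138
Checksum = sum2·256 + sum1 = 138·256 + 83 = 35411 = 0x8A53.

8A53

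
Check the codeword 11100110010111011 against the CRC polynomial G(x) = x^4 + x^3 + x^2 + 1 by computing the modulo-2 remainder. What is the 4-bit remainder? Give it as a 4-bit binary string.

Modulo-2 division of 11100110010111011 by 11101:
  pos 0: 11100 XOR 11101 = 00001
  pos 4: 11100 XOR 11101 = 00001
  pos 8: 11011 XOR 11101 = 00110
  pos 10: 11010 XOR 11101 = 00111
  pos 12: 11111 XOR 11101 = 00010
Remainder = 0010 (nonzero — an error is detected).

0010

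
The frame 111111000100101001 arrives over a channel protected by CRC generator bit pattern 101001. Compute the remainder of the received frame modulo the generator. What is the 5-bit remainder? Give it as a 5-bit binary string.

Modulo-2 division of 111111000100101001 by 101001:
  pos 0: 111111 XOR 101001 = 010110
  pos 1: 101100 XOR 101001 = 000101
  pos 4: 101001 XOR 101001 = 000000
  pos 12: 101001 XOR 101001 = 000000
Remainder = 00000 (zero — the frame passes the CRC check).

00000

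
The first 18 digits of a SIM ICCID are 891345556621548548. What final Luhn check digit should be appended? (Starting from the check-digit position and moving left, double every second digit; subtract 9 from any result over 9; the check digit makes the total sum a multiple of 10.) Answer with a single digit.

9

Partial digits right→left: 8 4 5 8 4 5 1 2 6 6 5 5 5 4 3 1 9 8
Double every second digit counting from the check-digit position (so the 1st, 3rd, 5th, ... of the partial from the right).
  doubled (with −9 where >9): 7 1 8 2 3 1 1 6 9 → sum 38
  kept as-is: 4 8 5 2 6 5 4 1 8 → sum 43
Total = 38 + 43 = 81.
Check digit = (10 − (81 mod 10)) mod 10 = 9.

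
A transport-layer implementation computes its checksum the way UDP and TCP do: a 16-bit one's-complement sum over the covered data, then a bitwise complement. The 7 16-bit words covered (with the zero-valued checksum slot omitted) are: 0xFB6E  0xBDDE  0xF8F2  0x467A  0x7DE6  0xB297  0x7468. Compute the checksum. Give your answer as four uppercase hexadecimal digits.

One's-complement addition (fold any carry out of bit 15 back into bit 0):
  0xFB6E + 0xBDDE = 0x1B94C → wrap carry → 0xB94D
  0xB94D + 0xF8F2 = 0x1B23F → wrap carry → 0xB240
  0xB240 + 0x467A = 0x0F8BA
  0xF8BA + 0x7DE6 = 0x176A0 → wrap carry → 0x76A1
  0x76A1 + 0xB297 = 0x12938 → wrap carry → 0x2939
  0x2939 + 0x7468 = 0x09DA1
One's-complement sum = 0x9DA1.
Checksum = ~0x9DA1 & 0xFFFF = 0x625E.

625E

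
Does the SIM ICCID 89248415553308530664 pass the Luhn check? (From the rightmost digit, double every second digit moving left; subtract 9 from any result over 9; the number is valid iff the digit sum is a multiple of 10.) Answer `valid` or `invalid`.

From the right, keep odd positions and double even positions (subtract 9 from any doubled value over 9):
  doubled (positions 2,4,...): 3 0 1 0 6 1 2 7 4 7 → sum 31
  kept (positions 1,3,...): 4 6 3 8 3 5 5 4 4 9 → sum 51
Total = 82.
82 mod 10 = 2, so the number is invalid.

invalid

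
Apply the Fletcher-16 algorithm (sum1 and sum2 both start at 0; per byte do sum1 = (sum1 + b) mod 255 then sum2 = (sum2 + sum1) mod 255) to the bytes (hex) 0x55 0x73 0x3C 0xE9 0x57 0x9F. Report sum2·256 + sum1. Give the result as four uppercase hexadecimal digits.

Running sums (mod 255):
  after byte 0 (0x55): sum1=85, sum2=85
  after byte 1 (0x73): sum1=200, sum2=30
  after byte 2 (0x3C): sum1=5, sum2=35
  after byte 3 (0xE9): sum1=238, sum2=18
  after byte 4 (0x57): sum1=70, sum2=88
  after byte 5 (0x9F): sum1=229, sum2=62
Checksum = sum2·256 + sum1 = 62·256 + 229 = 16101 = 0x3EE5.

3EE5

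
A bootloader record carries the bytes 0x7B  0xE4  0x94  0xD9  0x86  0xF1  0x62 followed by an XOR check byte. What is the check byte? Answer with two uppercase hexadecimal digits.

C7

XOR the bytes together:
  start with 0x7B
  0x7B ⊕ 0xE4 = 0x9F
  0x9F ⊕ 0x94 = 0x0B
  0x0B ⊕ 0xD9 = 0xD2
  0xD2 ⊕ 0x86 = 0x54
  0x54 ⊕ 0xF1 = 0xA5
  0xA5 ⊕ 0x62 = 0xC7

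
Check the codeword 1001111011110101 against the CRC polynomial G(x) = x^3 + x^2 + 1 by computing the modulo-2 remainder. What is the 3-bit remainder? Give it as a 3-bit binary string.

001

Modulo-2 division of 1001111011110101 by 1101:
  pos 0: 1001 XOR 1101 = 0100
  pos 1: 1001 XOR 1101 = 0100
  pos 2: 1001 XOR 1101 = 0100
  pos 3: 1001 XOR 1101 = 0100
  pos 4: 1000 XOR 1101 = 0101
  pos 5: 1011 XOR 1101 = 0110
  pos 6: 1101 XOR 1101 = 0000
  pos 10: 1101 XOR 1101 = 0000
Remainder = 001 (nonzero — an error is detected).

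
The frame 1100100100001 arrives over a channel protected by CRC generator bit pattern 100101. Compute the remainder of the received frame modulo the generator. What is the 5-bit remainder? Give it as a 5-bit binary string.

Modulo-2 division of 1100100100001 by 100101:
  pos 0: 110010 XOR 100101 = 010111
  pos 1: 101110 XOR 100101 = 001011
  pos 3: 101110 XOR 100101 = 001011
  pos 5: 101100 XOR 100101 = 001001
  pos 7: 100101 XOR 100101 = 000000
Remainder = 00000 (zero — the frame passes the CRC check).

00000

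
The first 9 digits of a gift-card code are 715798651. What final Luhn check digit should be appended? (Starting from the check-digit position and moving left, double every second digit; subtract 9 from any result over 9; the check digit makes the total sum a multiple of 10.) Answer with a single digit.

Partial digits right→left: 1 5 6 8 9 7 5 1 7
Double every second digit counting from the check-digit position (so the 1st, 3rd, 5th, ... of the partial from the right).
  doubled (with −9 where >9): 2 3 9 1 5 → sum 20
  kept as-is: 5 8 7 1 → sum 21
Total = 20 + 21 = 41.
Check digit = (10 − (41 mod 10)) mod 10 = 9.

9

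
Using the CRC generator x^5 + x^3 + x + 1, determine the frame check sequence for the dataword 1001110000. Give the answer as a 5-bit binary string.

Append 5 zeros: 100111000000000. Divide by 101011 (XOR where the leading bit is 1):
  pos 0: 100111 XOR 101011 = 001100
  pos 2: 110000 XOR 101011 = 011011
  pos 3: 110110 XOR 101011 = 011101
  pos 4: 111010 XOR 101011 = 010001
  pos 5: 100010 XOR 101011 = 001001
  pos 7: 100100 XOR 101011 = 001111
  pos 9: 111100 XOR 101011 = 010111
Remainder (last 5 bits) = 10111. This is the CRC / FCS.

10111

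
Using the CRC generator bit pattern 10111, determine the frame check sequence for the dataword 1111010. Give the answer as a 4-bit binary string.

0001

Append 4 zeros: 11110100000. Divide by 10111 (XOR where the leading bit is 1):
  pos 0: 11110 XOR 10111 = 01001
  pos 1: 10011 XOR 10111 = 00100
  pos 3: 10000 XOR 10111 = 00111
  pos 5: 11100 XOR 10111 = 01011
  pos 6: 10110 XOR 10111 = 00001
Remainder (last 4 bits) = 0001. This is the CRC / FCS.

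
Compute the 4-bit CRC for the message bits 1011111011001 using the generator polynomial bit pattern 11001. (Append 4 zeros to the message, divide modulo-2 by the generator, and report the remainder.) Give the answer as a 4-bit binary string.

Append 4 zeros: 10111110110010000. Divide by 11001 (XOR where the leading bit is 1):
  pos 0: 10111 XOR 11001 = 01110
  pos 1: 11101 XOR 11001 = 00100
  pos 3: 10010 XOR 11001 = 01011
  pos 4: 10111 XOR 11001 = 01110
  pos 5: 11101 XOR 11001 = 00100
  pos 7: 10000 XOR 11001 = 01001
  pos 8: 10011 XOR 11001 = 01010
  pos 9: 10100 XOR 11001 = 01101
  pos 10: 11010 XOR 11001 = 00011
Remainder (last 4 bits) = 1100. This is the CRC / FCS.

1100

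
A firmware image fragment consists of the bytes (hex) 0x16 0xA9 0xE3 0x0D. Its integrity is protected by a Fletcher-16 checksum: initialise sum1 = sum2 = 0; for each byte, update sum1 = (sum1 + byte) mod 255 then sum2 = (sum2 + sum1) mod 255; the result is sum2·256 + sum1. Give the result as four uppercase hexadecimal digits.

2AB0

Running sums (mod 255):
  after byte 0 (0x16): sum1=22, sum2=22
  after byte 1 (0xA9): sum1=191, sum2=213
  after byte 2 (0xE3): sum1=163, sum2=121
  after byte 3 (0x0D): sum1=176, sum2=42
Checksum = sum2·256 + sum1 = 42·256 + 176 = 10928 = 0x2AB0.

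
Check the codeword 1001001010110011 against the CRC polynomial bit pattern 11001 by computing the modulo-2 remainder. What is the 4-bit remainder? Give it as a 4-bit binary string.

0001

Modulo-2 division of 1001001010110011 by 11001:
  pos 0: 10010 XOR 11001 = 01011
  pos 1: 10110 XOR 11001 = 01111
  pos 2: 11111 XOR 11001 = 00110
  pos 4: 11001 XOR 11001 = 00000
  pos 10: 11001 XOR 11001 = 00000
Remainder = 0001 (nonzero — an error is detected).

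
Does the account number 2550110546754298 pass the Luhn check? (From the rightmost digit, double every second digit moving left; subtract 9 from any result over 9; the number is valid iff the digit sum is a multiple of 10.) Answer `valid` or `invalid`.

From the right, keep odd positions and double even positions (subtract 9 from any doubled value over 9):
  doubled (positions 2,4,...): 9 8 5 8 0 2 1 4 → sum 37
  kept (positions 1,3,...): 8 2 5 6 5 1 0 5 → sum 32
Total = 69.
69 mod 10 = 9, so the number is invalid.

invalid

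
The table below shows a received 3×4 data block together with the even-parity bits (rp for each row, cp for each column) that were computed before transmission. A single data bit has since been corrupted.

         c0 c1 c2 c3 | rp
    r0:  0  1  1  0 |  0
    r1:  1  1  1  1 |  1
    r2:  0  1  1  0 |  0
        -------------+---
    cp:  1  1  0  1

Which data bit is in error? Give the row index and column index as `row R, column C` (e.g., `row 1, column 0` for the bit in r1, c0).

Recompute each row's even parity and compare to rp:
  r0: data parity 0, sent rp 0 → ok
  r1: data parity 0, sent rp 1 → mismatch
  r2: data parity 0, sent rp 0 → ok
Recompute each column's even parity and compare to cp:
  c0: data parity 1, sent cp 1 → ok
  c1: data parity 1, sent cp 1 → ok
  c2: data parity 1, sent cp 0 → mismatch
  c3: data parity 1, sent cp 1 → ok
Exactly one row (r1) and one column (c2) fail → the flipped bit is at their intersection.

row 1, column 2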